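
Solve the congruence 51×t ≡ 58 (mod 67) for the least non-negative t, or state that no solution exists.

55

gcd(51, 67) = 1, so a unique solution mod 67 exists.
51⁻¹ ≡ 46 (mod 67).
t ≡ 46×58 ≡ 55 (mod 67).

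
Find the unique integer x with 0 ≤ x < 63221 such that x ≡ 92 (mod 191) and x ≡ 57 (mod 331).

191⁻¹ mod 331: 191·26 ≡ 1 (mod 331), so 191⁻¹ ≡ 26.
x = 92 + 191·((57 − 92)·26 mod 331) = 92 + 191·83 = 15945.

15945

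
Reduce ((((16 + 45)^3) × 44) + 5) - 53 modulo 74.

16 + 45 = 61
(61)^3 ≡ 23 (mod 74)
23 × 44 = 1012 ≡ 50 (mod 74)
50 + 5 = 55
55 - 53 = 2

2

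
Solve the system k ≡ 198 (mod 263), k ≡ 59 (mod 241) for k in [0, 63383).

41752

263⁻¹ mod 241: 263·11 ≡ 1 (mod 241), so 263⁻¹ ≡ 11.
k = 198 + 263·((59 − 198)·11 mod 241) = 198 + 263·158 = 41752.
Check: 41752 mod 263 = 198, 41752 mod 241 = 59. ✓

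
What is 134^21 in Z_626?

442

Compute successive squares:
21 in binary is 10101, i.e. 21 = 16 + 4 + 1.
134^1 ≡ 134 (mod 626)
134^2 ≡ 134^2 = 17956 ≡ 428 (mod 626)
134^4 ≡ 428^2 = 183184 ≡ 392 (mod 626)
134^8 ≡ 392^2 = 153664 ≡ 294 (mod 626)
134^16 ≡ 294^2 = 86436 ≡ 48 (mod 626)
134^21 = 134^16 · 134^4 · 134^1 ≡ 48 · 392 · 134 (mod 626).
Accumulate the product:
48 · 392 = 18816 ≡ 36
36 · 134 = 4824 ≡ 442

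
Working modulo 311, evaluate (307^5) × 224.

(307)^5 ≡ 220 (mod 311)
220 × 224 = 49280 ≡ 142 (mod 311)

142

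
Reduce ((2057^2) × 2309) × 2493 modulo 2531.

2076

(2057)^2 ≡ 1948 (mod 2531)
1948 × 2309 = 4497932 ≡ 345 (mod 2531)
345 × 2493 = 860085 ≡ 2076 (mod 2531)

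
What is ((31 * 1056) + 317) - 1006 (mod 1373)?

31 * 1056 = 32736 ≡ 1157 (mod 1373)
1157 + 317 = 1474 ≡ 101 (mod 1373)
101 - 1006 = -905 ≡ 468 (mod 1373)

468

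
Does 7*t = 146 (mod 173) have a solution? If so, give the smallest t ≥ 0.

gcd(7, 173) = 1, so a unique solution mod 173 exists.
7⁻¹ ≡ 99 (mod 173).
t ≡ 99*146 ≡ 95 (mod 173).

95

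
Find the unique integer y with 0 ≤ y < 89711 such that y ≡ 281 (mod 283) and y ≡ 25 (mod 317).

283⁻¹ mod 317: 283×289 ≡ 1 (mod 317), so 283⁻¹ ≡ 289.
y = 281 + 283×((25 − 281)×289 mod 317) = 281 + 283×194 = 55183.

55183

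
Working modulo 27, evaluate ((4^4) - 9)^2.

16

(4)^4 ≡ 13 (mod 27)
13 - 9 = 4
(4)^2 ≡ 16 (mod 27)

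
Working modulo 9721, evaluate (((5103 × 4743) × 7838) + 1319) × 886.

6386

5103 × 4743 = 24203529 ≡ 7960 (mod 9721)
7960 × 7838 = 62390480 ≡ 1102 (mod 9721)
1102 + 1319 = 2421
2421 × 886 = 2145006 ≡ 6386 (mod 9721)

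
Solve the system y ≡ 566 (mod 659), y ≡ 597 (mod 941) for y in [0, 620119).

275369

659⁻¹ mod 941: 659×317 ≡ 1 (mod 941), so 659⁻¹ ≡ 317.
y = 566 + 659×((597 − 566)×317 mod 941) = 566 + 659×417 = 275369.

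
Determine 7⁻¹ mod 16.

7

By the extended Euclidean algorithm:
16 = 2*7 + 2
7 = 3*2 + 1
2 = 2*1 + 0
gcd(7, 16) = 1, so the inverse exists.
Back-substitute for 1:
1 = 1*7 − 3*2
  = −3*16 + 7*7
So 7⁻¹ ≡ 7 (mod 16).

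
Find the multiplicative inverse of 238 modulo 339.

292

By the extended Euclidean algorithm:
339 = 1×238 + 101
238 = 2×101 + 36
101 = 2×36 + 29
36 = 1×29 + 7
29 = 4×7 + 1
7 = 7×1 + 0
gcd(238, 339) = 1, so the inverse exists.
Back-substitute for 1:
1 = 1×29 − 4×7
  = −4×36 + 5×29
  = 5×101 − 14×36
  = −14×238 + 33×101
  = 33×339 − 47×238
So 238⁻¹ ≡ −47 ≡ 292 (mod 339).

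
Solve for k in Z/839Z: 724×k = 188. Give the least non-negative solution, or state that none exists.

779

gcd(724, 839) = 1, so a unique solution mod 839 exists.
724⁻¹ ≡ 321 (mod 839).
k ≡ 321×188 ≡ 779 (mod 839).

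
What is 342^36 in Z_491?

280

36 in binary is 100100, i.e. 36 = 32 + 4.
342^1 ≡ 342 (mod 491)
342^2 ≡ 342^2 = 116964 ≡ 106 (mod 491)
342^4 ≡ 106^2 = 11236 ≡ 434 (mod 491)
342^8 ≡ 434^2 = 188356 ≡ 303 (mod 491)
342^16 ≡ 303^2 = 91809 ≡ 483 (mod 491)
342^32 ≡ 483^2 = 233289 ≡ 64 (mod 491)
342^36 = 342^32 · 342^4 ≡ 64 · 434 (mod 491).
64 · 434 = 27776 ≡ 280 (mod 491).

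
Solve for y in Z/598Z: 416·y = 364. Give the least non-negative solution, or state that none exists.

gcd(416, 598) = 26, and 26 | 364, so solutions exist.
Divide through by 26: 16·y ≡ 14 (mod 23).
16⁻¹ ≡ 13 (mod 23).
y ≡ 13·14 ≡ 21 (mod 23).
The smallest non-negative solution is y = 21.

21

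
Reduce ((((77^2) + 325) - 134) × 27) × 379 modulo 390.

(77)^2 ≡ 79 (mod 390)
79 + 325 = 404 ≡ 14 (mod 390)
14 - 134 = -120 ≡ 270 (mod 390)
270 × 27 = 7290 ≡ 270 (mod 390)
270 × 379 = 102330 ≡ 150 (mod 390)

150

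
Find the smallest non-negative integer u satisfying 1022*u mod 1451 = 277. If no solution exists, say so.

67

gcd(1022, 1451) = 1, so a unique solution mod 1451 exists.
1022⁻¹ ≡ 1336 (mod 1451).
u ≡ 1336*277 ≡ 67 (mod 1451).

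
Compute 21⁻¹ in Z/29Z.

29 = 1·21 + 8
21 = 2·8 + 5
8 = 1·5 + 3
5 = 1·3 + 2
3 = 1·2 + 1
2 = 2·1 + 0
gcd(21, 29) = 1, so the inverse exists.
Bézout: 1 = 8·29 − 11·21.
So 21⁻¹ ≡ −11 ≡ 18 (mod 29).

18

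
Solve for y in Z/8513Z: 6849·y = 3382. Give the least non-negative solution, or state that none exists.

gcd(6849, 8513) = 1, so a unique solution mod 8513 exists.
6849⁻¹ ≡ 6881 (mod 8513).
y ≡ 6881·3382 ≡ 5513 (mod 8513).

5513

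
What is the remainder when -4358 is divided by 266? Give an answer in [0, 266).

164

-4358 = -17*266 + 164, so -4358 ≡ 164 (mod 266).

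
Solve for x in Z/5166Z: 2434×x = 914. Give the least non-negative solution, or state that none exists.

gcd(2434, 5166) = 2, and 2 | 914, so solutions exist.
Divide through by 2: 1217×x mod 2583 = 457.
1217⁻¹ ≡ 104 (mod 2583).
x ≡ 104×457 ≡ 1034 (mod 2583).
The smallest non-negative solution is x = 1034.

1034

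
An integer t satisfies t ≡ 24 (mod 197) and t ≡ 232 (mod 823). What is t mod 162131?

197⁻¹ mod 823: 197·188 ≡ 1 (mod 823), so 197⁻¹ ≡ 188.
t = 24 + 197·((232 − 24)·188 mod 823) = 24 + 197·423 = 83355.

83355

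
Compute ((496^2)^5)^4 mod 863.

(496)^2 ≡ 61 (mod 863)
(61)^5 ≡ 639 (mod 863)
(639)^4 ≡ 213 (mod 863)

213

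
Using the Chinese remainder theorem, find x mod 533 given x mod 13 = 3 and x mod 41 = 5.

13⁻¹ mod 41: 13*19 ≡ 1 (mod 41), so 13⁻¹ ≡ 19.
x = 3 + 13*((5 − 3)*19 mod 41) = 3 + 13*38 = 497.
Check: 497 mod 13 = 3, 497 mod 41 = 5. ✓

497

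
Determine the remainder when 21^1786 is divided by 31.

10

1786 in binary is 11011111010, i.e. 1786 = 1024 + 512 + 128 + 64 + 32 + 16 + 8 + 2.
21^1 ≡ 21 (mod 31)
21^2 ≡ 21^2 = 441 ≡ 7 (mod 31)
21^4 ≡ 7^2 = 49 ≡ 18 (mod 31)
21^8 ≡ 18^2 = 324 ≡ 14 (mod 31)
21^16 ≡ 14^2 = 196 ≡ 10 (mod 31)
21^32 ≡ 10^2 = 100 ≡ 7 (mod 31)
21^64 ≡ 7^2 = 49 ≡ 18 (mod 31)
21^128 ≡ 18^2 = 324 ≡ 14 (mod 31)
21^256 ≡ 14^2 = 196 ≡ 10 (mod 31)
21^512 ≡ 10^2 = 100 ≡ 7 (mod 31)
21^1024 ≡ 7^2 = 49 ≡ 18 (mod 31)
21^1786 = 21^1024 · 21^512 · 21^128 · 21^64 · 21^32 · 21^16 · 21^8 · 21^2 ≡ 18 · 7 · 14 · 18 · 7 · 10 · 14 · 7 (mod 31).
Accumulate the product:
18 · 7 = 126 ≡ 2
2 · 14 = 28
28 · 18 = 504 ≡ 8
8 · 7 = 56 ≡ 25
25 · 10 = 250 ≡ 2
2 · 14 = 28
28 · 7 = 196 ≡ 10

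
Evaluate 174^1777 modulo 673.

139

Using repeated squaring:
1777 in binary is 11011110001, i.e. 1777 = 1024 + 512 + 128 + 64 + 32 + 16 + 1.
174^1 ≡ 174 (mod 673)
174^2 ≡ 174^2 = 30276 ≡ 664 (mod 673)
174^4 ≡ 664^2 = 440896 ≡ 81 (mod 673)
174^8 ≡ 81^2 = 6561 ≡ 504 (mod 673)
174^16 ≡ 504^2 = 254016 ≡ 295 (mod 673)
174^32 ≡ 295^2 = 87025 ≡ 208 (mod 673)
174^64 ≡ 208^2 = 43264 ≡ 192 (mod 673)
174^128 ≡ 192^2 = 36864 ≡ 522 (mod 673)
174^256 ≡ 522^2 = 272484 ≡ 592 (mod 673)
174^512 ≡ 592^2 = 350464 ≡ 504 (mod 673)
174^1024 ≡ 504^2 = 254016 ≡ 295 (mod 673)
174^1777 = 174^1024 * 174^512 * 174^128 * 174^64 * 174^32 * 174^16 * 174^1 ≡ 295 * 504 * 522 * 192 * 208 * 295 * 174 (mod 673).
Accumulate the product:
295 * 504 = 148680 ≡ 620
620 * 522 = 323640 ≡ 600
600 * 192 = 115200 ≡ 117
117 * 208 = 24336 ≡ 108
108 * 295 = 31860 ≡ 229
229 * 174 = 39846 ≡ 139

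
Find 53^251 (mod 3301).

254

By square-and-multiply:
251 in binary is 11111011, i.e. 251 = 128 + 64 + 32 + 16 + 8 + 2 + 1.
53^1 ≡ 53 (mod 3301)
53^2 ≡ 53^2 = 2809 (mod 3301)
53^4 ≡ 2809^2 = 7890481 ≡ 1091 (mod 3301)
53^8 ≡ 1091^2 = 1190281 ≡ 1921 (mod 3301)
53^16 ≡ 1921^2 = 3690241 ≡ 3024 (mod 3301)
53^32 ≡ 3024^2 = 9144576 ≡ 806 (mod 3301)
53^64 ≡ 806^2 = 649636 ≡ 2640 (mod 3301)
53^128 ≡ 2640^2 = 6969600 ≡ 1189 (mod 3301)
53^251 = 53^128 · 53^64 · 53^32 · 53^16 · 53^8 · 53^2 · 53^1 ≡ 1189 · 2640 · 806 · 3024 · 1921 · 2809 · 53 (mod 3301).
Accumulate the product:
1189 · 2640 = 3138960 ≡ 3010
3010 · 806 = 2426060 ≡ 3126
3126 · 3024 = 9453024 ≡ 2261
2261 · 1921 = 4343381 ≡ 2566
2566 · 2809 = 7207894 ≡ 1811
1811 · 53 = 95983 ≡ 254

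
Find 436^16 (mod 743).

Compute successive squares:
436^1 ≡ 436 (mod 743)
436^2 ≡ 436^2 = 190096 ≡ 631 (mod 743)
436^4 ≡ 631^2 = 398161 ≡ 656 (mod 743)
436^8 ≡ 656^2 = 430336 ≡ 139 (mod 743)
436^16 ≡ 139^2 = 19321 ≡ 3 (mod 743)
So 436^16 ≡ 3 (mod 743).

3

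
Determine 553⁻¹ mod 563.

Run the extended Euclidean algorithm:
563 = 1*553 + 10
553 = 55*10 + 3
10 = 3*3 + 1
3 = 3*1 + 0
gcd(553, 563) = 1, so the inverse exists.
Back-substitute for 1:
1 = 1*10 − 3*3
  = −3*553 + 166*10
  = 166*563 − 169*553
So 553⁻¹ ≡ −169 ≡ 394 (mod 563).

394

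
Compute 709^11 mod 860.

709^1 ≡ 709 (mod 860)
709^2 ≡ 709^2 = 502681 ≡ 441 (mod 860)
709^4 ≡ 441^2 = 194481 ≡ 121 (mod 860)
709^8 ≡ 121^2 = 14641 ≡ 21 (mod 860)
709^11 = 709^8 · 709^2 · 709^1 ≡ 21 · 441 · 709 (mod 860).
Accumulate the product:
21 · 441 = 9261 ≡ 661
661 · 709 = 468649 ≡ 809

809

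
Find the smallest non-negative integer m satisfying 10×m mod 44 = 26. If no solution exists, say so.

gcd(10, 44) = 2, and 2 | 26, so solutions exist.
Divide through by 2: 5×m ≡ 13 (mod 22).
5⁻¹ ≡ 9 (mod 22).
m ≡ 9×13 ≡ 7 (mod 22).
The smallest non-negative solution is m = 7.

7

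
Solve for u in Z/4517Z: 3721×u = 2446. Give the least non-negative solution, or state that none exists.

2664

gcd(3721, 4517) = 1, so a unique solution mod 4517 exists.
3721⁻¹ ≡ 2616 (mod 4517).
u ≡ 2616×2446 ≡ 2664 (mod 4517).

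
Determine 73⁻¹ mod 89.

50

89 = 1*73 + 16
73 = 4*16 + 9
16 = 1*9 + 7
9 = 1*7 + 2
7 = 3*2 + 1
2 = 2*1 + 0
gcd(73, 89) = 1, so the inverse exists.
Bézout: 1 = 32*89 − 39*73.
So 73⁻¹ ≡ −39 ≡ 50 (mod 89).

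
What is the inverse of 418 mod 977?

977 = 2·418 + 141
418 = 2·141 + 136
141 = 1·136 + 5
136 = 27·5 + 1
5 = 5·1 + 0
gcd(418, 977) = 1, so the inverse exists.
Bézout: 1 = −83·977 + 194·418.
So 418⁻¹ ≡ 194 (mod 977).

194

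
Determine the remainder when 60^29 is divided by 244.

60^1 ≡ 60 (mod 244)
60^2 ≡ 60^2 = 3600 ≡ 184 (mod 244)
60^4 ≡ 184^2 = 33856 ≡ 184 (mod 244)
60^8 ≡ 184^2 = 33856 ≡ 184 (mod 244)
60^16 ≡ 184^2 = 33856 ≡ 184 (mod 244)
60^29 = 60^16 × 60^8 × 60^4 × 60^1 ≡ 184 × 184 × 184 × 60 (mod 244).
Accumulate the product:
184 × 184 = 33856 ≡ 184
184 × 184 = 33856 ≡ 184
184 × 60 = 11040 ≡ 60

60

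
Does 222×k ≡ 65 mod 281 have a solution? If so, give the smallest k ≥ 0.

gcd(222, 281) = 1, so a unique solution mod 281 exists.
222⁻¹ ≡ 100 (mod 281).
k ≡ 100×65 ≡ 37 (mod 281).

37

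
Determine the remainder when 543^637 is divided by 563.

438

Compute successive squares:
637 in binary is 1001111101, i.e. 637 = 512 + 64 + 32 + 16 + 8 + 4 + 1.
543^1 ≡ 543 (mod 563)
543^2 ≡ 543^2 = 294849 ≡ 400 (mod 563)
543^4 ≡ 400^2 = 160000 ≡ 108 (mod 563)
543^8 ≡ 108^2 = 11664 ≡ 404 (mod 563)
543^16 ≡ 404^2 = 163216 ≡ 509 (mod 563)
543^32 ≡ 509^2 = 259081 ≡ 101 (mod 563)
543^64 ≡ 101^2 = 10201 ≡ 67 (mod 563)
543^128 ≡ 67^2 = 4489 ≡ 548 (mod 563)
543^256 ≡ 548^2 = 300304 ≡ 225 (mod 563)
543^512 ≡ 225^2 = 50625 ≡ 518 (mod 563)
543^637 = 543^512 × 543^64 × 543^32 × 543^16 × 543^8 × 543^4 × 543^1 ≡ 518 × 67 × 101 × 509 × 404 × 108 × 543 (mod 563).
Accumulate the product:
518 × 67 = 34706 ≡ 363
363 × 101 = 36663 ≡ 68
68 × 509 = 34612 ≡ 269
269 × 404 = 108676 ≡ 17
17 × 108 = 1836 ≡ 147
147 × 543 = 79821 ≡ 438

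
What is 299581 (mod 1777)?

299581 = 168·1777 + 1045, so 299581 ≡ 1045 (mod 1777).

1045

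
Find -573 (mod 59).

17

-573 = -10×59 + 17, so -573 ≡ 17 (mod 59).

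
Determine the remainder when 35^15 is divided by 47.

29

Compute successive squares:
15 in binary is 1111, i.e. 15 = 8 + 4 + 2 + 1.
35^1 ≡ 35 (mod 47)
35^2 ≡ 35^2 = 1225 ≡ 3 (mod 47)
35^4 ≡ 3^2 = 9 (mod 47)
35^8 ≡ 9^2 = 81 ≡ 34 (mod 47)
35^15 = 35^8 · 35^4 · 35^2 · 35^1 ≡ 34 · 9 · 3 · 35 (mod 47).
Accumulate the product:
34 · 9 = 306 ≡ 24
24 · 3 = 72 ≡ 25
25 · 35 = 875 ≡ 29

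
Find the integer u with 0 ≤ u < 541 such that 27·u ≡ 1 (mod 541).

541 = 20·27 + 1
27 = 27·1 + 0
gcd(27, 541) = 1, so the inverse exists.
Back-substitute for 1:
1 = 1·541 − 20·27
So 27⁻¹ ≡ −20 ≡ 521 (mod 541).

521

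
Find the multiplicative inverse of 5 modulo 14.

3

Apply the Euclidean algorithm and back-substitute:
14 = 2*5 + 4
5 = 1*4 + 1
4 = 4*1 + 0
gcd(5, 14) = 1, so the inverse exists.
Bézout: 1 = −1*14 + 3*5.
So 5⁻¹ ≡ 3 (mod 14).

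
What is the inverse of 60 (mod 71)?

71 = 1·60 + 11
60 = 5·11 + 5
11 = 2·5 + 1
5 = 5·1 + 0
gcd(60, 71) = 1, so the inverse exists.
Back-substitute for 1:
1 = 1·11 − 2·5
  = −2·60 + 11·11
  = 11·71 − 13·60
So 60⁻¹ ≡ −13 ≡ 58 (mod 71).

58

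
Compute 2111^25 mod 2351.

25 in binary is 11001, i.e. 25 = 16 + 8 + 1.
2111^1 ≡ 2111 (mod 2351)
2111^2 ≡ 2111^2 = 4456321 ≡ 1176 (mod 2351)
2111^4 ≡ 1176^2 = 1382976 ≡ 588 (mod 2351)
2111^8 ≡ 588^2 = 345744 ≡ 147 (mod 2351)
2111^16 ≡ 147^2 = 21609 ≡ 450 (mod 2351)
2111^25 = 2111^16 · 2111^8 · 2111^1 ≡ 450 · 147 · 2111 (mod 2351).
Accumulate the product:
450 · 147 = 66150 ≡ 322
322 · 2111 = 679742 ≡ 303

303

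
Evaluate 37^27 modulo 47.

36

Compute successive squares:
37^1 ≡ 37 (mod 47)
37^2 ≡ 37^2 = 1369 ≡ 6 (mod 47)
37^4 ≡ 6^2 = 36 (mod 47)
37^8 ≡ 36^2 = 1296 ≡ 27 (mod 47)
37^16 ≡ 27^2 = 729 ≡ 24 (mod 47)
37^27 = 37^16 · 37^8 · 37^2 · 37^1 ≡ 24 · 27 · 6 · 37 (mod 47).
Accumulate the product:
24 · 27 = 648 ≡ 37
37 · 6 = 222 ≡ 34
34 · 37 = 1258 ≡ 36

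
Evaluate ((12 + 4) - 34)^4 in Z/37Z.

7

12 + 4 = 16
16 - 34 = -18 ≡ 19 (mod 37)
(19)^4 ≡ 7 (mod 37)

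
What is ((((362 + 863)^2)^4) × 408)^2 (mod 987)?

714

362 + 863 = 1225 ≡ 238 (mod 987)
(238)^2 ≡ 385 (mod 987)
(385)^4 ≡ 28 (mod 987)
28 × 408 = 11424 ≡ 567 (mod 987)
(567)^2 ≡ 714 (mod 987)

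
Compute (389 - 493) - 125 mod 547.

389 - 493 = -104 ≡ 443 (mod 547)
443 - 125 = 318

318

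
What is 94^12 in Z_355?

Compute successive squares:
12 in binary is 1100, i.e. 12 = 8 + 4.
94^1 ≡ 94 (mod 355)
94^2 ≡ 94^2 = 8836 ≡ 316 (mod 355)
94^4 ≡ 316^2 = 99856 ≡ 101 (mod 355)
94^8 ≡ 101^2 = 10201 ≡ 261 (mod 355)
94^12 = 94^8 × 94^4 ≡ 261 × 101 (mod 355).
261 × 101 = 26361 ≡ 91 (mod 355).

91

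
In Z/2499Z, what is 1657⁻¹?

1018

2499 = 1·1657 + 842
1657 = 1·842 + 815
842 = 1·815 + 27
815 = 30·27 + 5
27 = 5·5 + 2
5 = 2·2 + 1
2 = 2·1 + 0
gcd(1657, 2499) = 1, so the inverse exists.
Back-substitute for 1:
1 = 1·5 − 2·2
  = −2·27 + 11·5
  = 11·815 − 332·27
  = −332·842 + 343·815
  = 343·1657 − 675·842
  = −675·2499 + 1018·1657
So 1657⁻¹ ≡ 1018 (mod 2499).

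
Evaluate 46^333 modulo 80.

16

46^1 ≡ 46 (mod 80)
46^2 ≡ 46^2 = 2116 ≡ 36 (mod 80)
46^4 ≡ 36^2 = 1296 ≡ 16 (mod 80)
46^8 ≡ 16^2 = 256 ≡ 16 (mod 80)
46^16 ≡ 16^2 = 256 ≡ 16 (mod 80)
46^32 ≡ 16^2 = 256 ≡ 16 (mod 80)
46^64 ≡ 16^2 = 256 ≡ 16 (mod 80)
46^128 ≡ 16^2 = 256 ≡ 16 (mod 80)
46^256 ≡ 16^2 = 256 ≡ 16 (mod 80)
46^333 = 46^256 × 46^64 × 46^8 × 46^4 × 46^1 ≡ 16 × 16 × 16 × 16 × 46 (mod 80).
Accumulate the product:
16 × 16 = 256 ≡ 16
16 × 16 = 256 ≡ 16
16 × 16 = 256 ≡ 16
16 × 46 = 736 ≡ 16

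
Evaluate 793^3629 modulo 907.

Compute successive squares:
793^1 ≡ 793 (mod 907)
793^2 ≡ 793^2 = 628849 ≡ 298 (mod 907)
793^4 ≡ 298^2 = 88804 ≡ 825 (mod 907)
793^8 ≡ 825^2 = 680625 ≡ 375 (mod 907)
793^16 ≡ 375^2 = 140625 ≡ 40 (mod 907)
793^32 ≡ 40^2 = 1600 ≡ 693 (mod 907)
793^64 ≡ 693^2 = 480249 ≡ 446 (mod 907)
793^128 ≡ 446^2 = 198916 ≡ 283 (mod 907)
793^256 ≡ 283^2 = 80089 ≡ 273 (mod 907)
793^512 ≡ 273^2 = 74529 ≡ 155 (mod 907)
793^1024 ≡ 155^2 = 24025 ≡ 443 (mod 907)
793^2048 ≡ 443^2 = 196249 ≡ 337 (mod 907)
793^3629 = 793^2048 * 793^1024 * 793^512 * 793^32 * 793^8 * 793^4 * 793^1 ≡ 337 * 443 * 155 * 693 * 375 * 825 * 793 (mod 907).
Accumulate the product:
337 * 443 = 149291 ≡ 543
543 * 155 = 84165 ≡ 721
721 * 693 = 499653 ≡ 803
803 * 375 = 301125 ≡ 1
1 * 825 = 825
825 * 793 = 654225 ≡ 278

278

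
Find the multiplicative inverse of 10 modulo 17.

12

17 = 1×10 + 7
10 = 1×7 + 3
7 = 2×3 + 1
3 = 3×1 + 0
gcd(10, 17) = 1, so the inverse exists.
Back-substitute for 1:
1 = 1×7 − 2×3
  = −2×10 + 3×7
  = 3×17 − 5×10
So 10⁻¹ ≡ −5 ≡ 12 (mod 17).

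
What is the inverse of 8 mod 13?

5

13 = 1×8 + 5
8 = 1×5 + 3
5 = 1×3 + 2
3 = 1×2 + 1
2 = 2×1 + 0
gcd(8, 13) = 1, so the inverse exists.
Back-substitute for 1:
1 = 1×3 − 1×2
  = −1×5 + 2×3
  = 2×8 − 3×5
  = −3×13 + 5×8
So 8⁻¹ ≡ 5 (mod 13).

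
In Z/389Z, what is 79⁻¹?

By the extended Euclidean algorithm:
389 = 4·79 + 73
79 = 1·73 + 6
73 = 12·6 + 1
6 = 6·1 + 0
gcd(79, 389) = 1, so the inverse exists.
Bézout: 1 = 13·389 − 64·79.
So 79⁻¹ ≡ −64 ≡ 325 (mod 389).

325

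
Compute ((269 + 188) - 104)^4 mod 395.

281

269 + 188 = 457 ≡ 62 (mod 395)
62 - 104 = -42 ≡ 353 (mod 395)
(353)^4 ≡ 281 (mod 395)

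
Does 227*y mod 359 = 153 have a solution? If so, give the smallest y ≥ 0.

gcd(227, 359) = 1, so a unique solution mod 359 exists.
227⁻¹ ≡ 291 (mod 359).
y ≡ 291*153 ≡ 7 (mod 359).

7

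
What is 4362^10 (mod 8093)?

2057

4362^1 ≡ 4362 (mod 8093)
4362^2 ≡ 4362^2 = 19027044 ≡ 401 (mod 8093)
4362^4 ≡ 401^2 = 160801 ≡ 7034 (mod 8093)
4362^8 ≡ 7034^2 = 49477156 ≡ 4647 (mod 8093)
4362^10 = 4362^8 × 4362^2 ≡ 4647 × 401 (mod 8093).
4647 × 401 = 1863447 ≡ 2057 (mod 8093).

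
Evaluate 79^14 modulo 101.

14 in binary is 1110, i.e. 14 = 8 + 4 + 2.
79^1 ≡ 79 (mod 101)
79^2 ≡ 79^2 = 6241 ≡ 80 (mod 101)
79^4 ≡ 80^2 = 6400 ≡ 37 (mod 101)
79^8 ≡ 37^2 = 1369 ≡ 56 (mod 101)
79^14 = 79^8 * 79^4 * 79^2 ≡ 56 * 37 * 80 (mod 101).
Accumulate the product:
56 * 37 = 2072 ≡ 52
52 * 80 = 4160 ≡ 19

19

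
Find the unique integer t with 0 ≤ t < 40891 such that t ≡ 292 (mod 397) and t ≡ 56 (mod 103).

1086

397⁻¹ mod 103: 397×48 ≡ 1 (mod 103), so 397⁻¹ ≡ 48.
t = 292 + 397×((56 − 292)×48 mod 103) = 292 + 397×2 = 1086.
Check: 1086 mod 397 = 292, 1086 mod 103 = 56. ✓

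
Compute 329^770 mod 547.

329^1 ≡ 329 (mod 547)
329^2 ≡ 329^2 = 108241 ≡ 482 (mod 547)
329^4 ≡ 482^2 = 232324 ≡ 396 (mod 547)
329^8 ≡ 396^2 = 156816 ≡ 374 (mod 547)
329^16 ≡ 374^2 = 139876 ≡ 391 (mod 547)
329^32 ≡ 391^2 = 152881 ≡ 268 (mod 547)
329^64 ≡ 268^2 = 71824 ≡ 167 (mod 547)
329^128 ≡ 167^2 = 27889 ≡ 539 (mod 547)
329^256 ≡ 539^2 = 290521 ≡ 64 (mod 547)
329^512 ≡ 64^2 = 4096 ≡ 267 (mod 547)
329^770 = 329^512 · 329^256 · 329^2 ≡ 267 · 64 · 482 (mod 547).
Accumulate the product:
267 · 64 = 17088 ≡ 131
131 · 482 = 63142 ≡ 237

237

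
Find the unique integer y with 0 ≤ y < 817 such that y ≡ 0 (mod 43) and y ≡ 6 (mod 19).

43⁻¹ mod 19: 43×4 ≡ 1 (mod 19), so 43⁻¹ ≡ 4.
y = 0 + 43×((6 − 0)×4 mod 19) = 0 + 43×5 = 215.
Check: 215 mod 43 = 0, 215 mod 19 = 6. ✓

215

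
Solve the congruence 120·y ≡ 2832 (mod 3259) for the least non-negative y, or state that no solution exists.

1979

gcd(120, 3259) = 1, so a unique solution mod 3259 exists.
120⁻¹ ≡ 2743 (mod 3259).
y ≡ 2743·2832 ≡ 1979 (mod 3259).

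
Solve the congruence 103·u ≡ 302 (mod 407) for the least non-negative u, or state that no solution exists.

323

gcd(103, 407) = 1, so a unique solution mod 407 exists.
103⁻¹ ≡ 245 (mod 407).
u ≡ 245·302 ≡ 323 (mod 407).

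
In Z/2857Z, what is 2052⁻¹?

1519

By the extended Euclidean algorithm:
2857 = 1×2052 + 805
2052 = 2×805 + 442
805 = 1×442 + 363
442 = 1×363 + 79
363 = 4×79 + 47
79 = 1×47 + 32
47 = 1×32 + 15
32 = 2×15 + 2
15 = 7×2 + 1
2 = 2×1 + 0
gcd(2052, 2857) = 1, so the inverse exists.
Bézout: 1 = 961×2857 − 1338×2052.
So 2052⁻¹ ≡ −1338 ≡ 1519 (mod 2857).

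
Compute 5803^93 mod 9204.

By square-and-multiply:
93 in binary is 1011101, i.e. 93 = 64 + 16 + 8 + 4 + 1.
5803^1 ≡ 5803 (mod 9204)
5803^2 ≡ 5803^2 = 33674809 ≡ 6577 (mod 9204)
5803^4 ≡ 6577^2 = 43256929 ≡ 7333 (mod 9204)
5803^8 ≡ 7333^2 = 53772889 ≡ 3121 (mod 9204)
5803^16 ≡ 3121^2 = 9740641 ≡ 2809 (mod 9204)
5803^32 ≡ 2809^2 = 7890481 ≡ 2653 (mod 9204)
5803^64 ≡ 2653^2 = 7038409 ≡ 6553 (mod 9204)
5803^93 = 5803^64 × 5803^16 × 5803^8 × 5803^4 × 5803^1 ≡ 6553 × 2809 × 3121 × 7333 × 5803 (mod 9204).
Accumulate the product:
6553 × 2809 = 18407377 ≡ 8581
8581 × 3121 = 26781301 ≡ 6865
6865 × 7333 = 50341045 ≡ 4369
4369 × 5803 = 25353307 ≡ 5491

5491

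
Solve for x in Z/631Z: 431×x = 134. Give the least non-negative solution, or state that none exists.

359

gcd(431, 631) = 1, so a unique solution mod 631 exists.
431⁻¹ ≡ 224 (mod 631).
x ≡ 224×134 ≡ 359 (mod 631).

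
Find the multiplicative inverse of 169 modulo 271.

178

By the extended Euclidean algorithm:
271 = 1*169 + 102
169 = 1*102 + 67
102 = 1*67 + 35
67 = 1*35 + 32
35 = 1*32 + 3
32 = 10*3 + 2
3 = 1*2 + 1
2 = 2*1 + 0
gcd(169, 271) = 1, so the inverse exists.
Back-substitute for 1:
1 = 1*3 − 1*2
  = −1*32 + 11*3
  = 11*35 − 12*32
  = −12*67 + 23*35
  = 23*102 − 35*67
  = −35*169 + 58*102
  = 58*271 − 93*169
So 169⁻¹ ≡ −93 ≡ 178 (mod 271).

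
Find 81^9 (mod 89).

57

9 in binary is 1001, i.e. 9 = 8 + 1.
81^1 ≡ 81 (mod 89)
81^2 ≡ 81^2 = 6561 ≡ 64 (mod 89)
81^4 ≡ 64^2 = 4096 ≡ 2 (mod 89)
81^8 ≡ 2^2 = 4 (mod 89)
81^9 = 81^8 * 81^1 ≡ 4 * 81 (mod 89).
4 * 81 = 324 ≡ 57 (mod 89).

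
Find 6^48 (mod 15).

48 in binary is 110000, i.e. 48 = 32 + 16.
6^1 ≡ 6 (mod 15)
6^2 ≡ 6^2 = 36 ≡ 6 (mod 15)
6^4 ≡ 6^2 = 36 ≡ 6 (mod 15)
6^8 ≡ 6^2 = 36 ≡ 6 (mod 15)
6^16 ≡ 6^2 = 36 ≡ 6 (mod 15)
6^32 ≡ 6^2 = 36 ≡ 6 (mod 15)
6^48 = 6^32 · 6^16 ≡ 6 · 6 (mod 15).
6 · 6 = 36 ≡ 6 (mod 15).

6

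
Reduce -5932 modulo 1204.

88

-5932 = -5×1204 + 88, so -5932 ≡ 88 (mod 1204).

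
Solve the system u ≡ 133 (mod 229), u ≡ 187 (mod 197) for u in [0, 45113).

229⁻¹ mod 197: 229·117 ≡ 1 (mod 197), so 229⁻¹ ≡ 117.
u = 133 + 229·((187 − 133)·117 mod 197) = 133 + 229·14 = 3339.

3339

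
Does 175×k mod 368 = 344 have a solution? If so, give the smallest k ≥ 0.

gcd(175, 368) = 1, so a unique solution mod 368 exists.
175⁻¹ ≡ 143 (mod 368).
k ≡ 143×344 ≡ 248 (mod 368).

248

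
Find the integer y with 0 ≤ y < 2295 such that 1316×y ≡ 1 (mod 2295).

1076

Run the extended Euclidean algorithm:
2295 = 1*1316 + 979
1316 = 1*979 + 337
979 = 2*337 + 305
337 = 1*305 + 32
305 = 9*32 + 17
32 = 1*17 + 15
17 = 1*15 + 2
15 = 7*2 + 1
2 = 2*1 + 0
gcd(1316, 2295) = 1, so the inverse exists.
Bézout: 1 = −617*2295 + 1076*1316.
So 1316⁻¹ ≡ 1076 (mod 2295).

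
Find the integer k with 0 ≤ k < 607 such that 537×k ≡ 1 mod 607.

607 = 1×537 + 70
537 = 7×70 + 47
70 = 1×47 + 23
47 = 2×23 + 1
23 = 23×1 + 0
gcd(537, 607) = 1, so the inverse exists.
Bézout: 1 = −23×607 + 26×537.
So 537⁻¹ ≡ 26 (mod 607).

26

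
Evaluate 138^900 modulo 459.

135

900 in binary is 1110000100, i.e. 900 = 512 + 256 + 128 + 4.
138^1 ≡ 138 (mod 459)
138^2 ≡ 138^2 = 19044 ≡ 225 (mod 459)
138^4 ≡ 225^2 = 50625 ≡ 135 (mod 459)
138^8 ≡ 135^2 = 18225 ≡ 324 (mod 459)
138^16 ≡ 324^2 = 104976 ≡ 324 (mod 459)
138^32 ≡ 324^2 = 104976 ≡ 324 (mod 459)
138^64 ≡ 324^2 = 104976 ≡ 324 (mod 459)
138^128 ≡ 324^2 = 104976 ≡ 324 (mod 459)
138^256 ≡ 324^2 = 104976 ≡ 324 (mod 459)
138^512 ≡ 324^2 = 104976 ≡ 324 (mod 459)
138^900 = 138^512 · 138^256 · 138^128 · 138^4 ≡ 324 · 324 · 324 · 135 (mod 459).
Accumulate the product:
324 · 324 = 104976 ≡ 324
324 · 324 = 104976 ≡ 324
324 · 135 = 43740 ≡ 135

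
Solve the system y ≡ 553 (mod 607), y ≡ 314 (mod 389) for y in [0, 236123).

607⁻¹ mod 389: 607×298 ≡ 1 (mod 389), so 607⁻¹ ≡ 298.
y = 553 + 607×((314 − 553)×298 mod 389) = 553 + 607×354 = 215431.

215431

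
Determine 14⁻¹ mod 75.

75 = 5·14 + 5
14 = 2·5 + 4
5 = 1·4 + 1
4 = 4·1 + 0
gcd(14, 75) = 1, so the inverse exists.
Bézout: 1 = 3·75 − 16·14.
So 14⁻¹ ≡ −16 ≡ 59 (mod 75).

59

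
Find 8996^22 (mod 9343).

22 in binary is 10110, i.e. 22 = 16 + 4 + 2.
8996^1 ≡ 8996 (mod 9343)
8996^2 ≡ 8996^2 = 80928016 ≡ 8293 (mod 9343)
8996^4 ≡ 8293^2 = 68773849 ≡ 26 (mod 9343)
8996^8 ≡ 26^2 = 676 (mod 9343)
8996^16 ≡ 676^2 = 456976 ≡ 8512 (mod 9343)
8996^22 = 8996^16 * 8996^4 * 8996^2 ≡ 8512 * 26 * 8293 (mod 9343).
Accumulate the product:
8512 * 26 = 221312 ≡ 6423
6423 * 8293 = 53265939 ≡ 1496

1496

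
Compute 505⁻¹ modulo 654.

By the extended Euclidean algorithm:
654 = 1×505 + 149
505 = 3×149 + 58
149 = 2×58 + 33
58 = 1×33 + 25
33 = 1×25 + 8
25 = 3×8 + 1
8 = 8×1 + 0
gcd(505, 654) = 1, so the inverse exists.
Bézout: 1 = −61×654 + 79×505.
So 505⁻¹ ≡ 79 (mod 654).

79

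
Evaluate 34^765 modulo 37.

1

Using repeated squaring:
34^1 ≡ 34 (mod 37)
34^2 ≡ 34^2 = 1156 ≡ 9 (mod 37)
34^4 ≡ 9^2 = 81 ≡ 7 (mod 37)
34^8 ≡ 7^2 = 49 ≡ 12 (mod 37)
34^16 ≡ 12^2 = 144 ≡ 33 (mod 37)
34^32 ≡ 33^2 = 1089 ≡ 16 (mod 37)
34^64 ≡ 16^2 = 256 ≡ 34 (mod 37)
34^128 ≡ 34^2 = 1156 ≡ 9 (mod 37)
34^256 ≡ 9^2 = 81 ≡ 7 (mod 37)
34^512 ≡ 7^2 = 49 ≡ 12 (mod 37)
34^765 = 34^512 × 34^128 × 34^64 × 34^32 × 34^16 × 34^8 × 34^4 × 34^1 ≡ 12 × 9 × 34 × 16 × 33 × 12 × 7 × 34 (mod 37).
Accumulate the product:
12 × 9 = 108 ≡ 34
34 × 34 = 1156 ≡ 9
9 × 16 = 144 ≡ 33
33 × 33 = 1089 ≡ 16
16 × 12 = 192 ≡ 7
7 × 7 = 49 ≡ 12
12 × 34 = 408 ≡ 1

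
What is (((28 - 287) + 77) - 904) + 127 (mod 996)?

28 - 287 = -259 ≡ 737 (mod 996)
737 + 77 = 814
814 - 904 = -90 ≡ 906 (mod 996)
906 + 127 = 1033 ≡ 37 (mod 996)

37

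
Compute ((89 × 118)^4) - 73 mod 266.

153

89 × 118 = 10502 ≡ 128 (mod 266)
(128)^4 ≡ 226 (mod 266)
226 - 73 = 153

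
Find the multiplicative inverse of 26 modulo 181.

7

181 = 6×26 + 25
26 = 1×25 + 1
25 = 25×1 + 0
gcd(26, 181) = 1, so the inverse exists.
Bézout: 1 = −1×181 + 7×26.
So 26⁻¹ ≡ 7 (mod 181).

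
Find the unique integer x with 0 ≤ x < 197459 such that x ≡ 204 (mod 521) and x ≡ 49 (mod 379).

521⁻¹ mod 379: 521×371 ≡ 1 (mod 379), so 521⁻¹ ≡ 371.
x = 204 + 521×((49 − 204)×371 mod 379) = 204 + 521×103 = 53867.

53867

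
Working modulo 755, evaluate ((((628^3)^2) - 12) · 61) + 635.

352

(628)^3 ≡ 687 (mod 755)
(687)^2 ≡ 94 (mod 755)
94 - 12 = 82
82 · 61 = 5002 ≡ 472 (mod 755)
472 + 635 = 1107 ≡ 352 (mod 755)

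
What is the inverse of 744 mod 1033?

865

1033 = 1·744 + 289
744 = 2·289 + 166
289 = 1·166 + 123
166 = 1·123 + 43
123 = 2·43 + 37
43 = 1·37 + 6
37 = 6·6 + 1
6 = 6·1 + 0
gcd(744, 1033) = 1, so the inverse exists.
Back-substitute for 1:
1 = 1·37 − 6·6
  = −6·43 + 7·37
  = 7·123 − 20·43
  = −20·166 + 27·123
  = 27·289 − 47·166
  = −47·744 + 121·289
  = 121·1033 − 168·744
So 744⁻¹ ≡ −168 ≡ 865 (mod 1033).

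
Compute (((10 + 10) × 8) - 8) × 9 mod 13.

10 + 10 = 20 ≡ 7 (mod 13)
7 × 8 = 56 ≡ 4 (mod 13)
4 - 8 = -4 ≡ 9 (mod 13)
9 × 9 = 81 ≡ 3 (mod 13)

3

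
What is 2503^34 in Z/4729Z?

34 in binary is 100010, i.e. 34 = 32 + 2.
2503^1 ≡ 2503 (mod 4729)
2503^2 ≡ 2503^2 = 6265009 ≡ 3813 (mod 4729)
2503^4 ≡ 3813^2 = 14538969 ≡ 2023 (mod 4729)
2503^8 ≡ 2023^2 = 4092529 ≡ 1944 (mod 4729)
2503^16 ≡ 1944^2 = 3779136 ≡ 665 (mod 4729)
2503^32 ≡ 665^2 = 442225 ≡ 2428 (mod 4729)
2503^34 = 2503^32 * 2503^2 ≡ 2428 * 3813 (mod 4729).
2428 * 3813 = 9257964 ≡ 3311 (mod 4729).

3311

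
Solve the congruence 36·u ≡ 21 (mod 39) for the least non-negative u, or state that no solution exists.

gcd(36, 39) = 3, and 3 | 21, so solutions exist.
Divide through by 3: 12·u ≡ 7 (mod 13).
12⁻¹ ≡ 12 (mod 13).
u ≡ 12·7 ≡ 6 (mod 13).
The smallest non-negative solution is u = 6.

6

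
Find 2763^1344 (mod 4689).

2763^1 ≡ 2763 (mod 4689)
2763^2 ≡ 2763^2 = 7634169 ≡ 477 (mod 4689)
2763^4 ≡ 477^2 = 227529 ≡ 2457 (mod 4689)
2763^8 ≡ 2457^2 = 6036849 ≡ 2106 (mod 4689)
2763^16 ≡ 2106^2 = 4435236 ≡ 4131 (mod 4689)
2763^32 ≡ 4131^2 = 17065161 ≡ 1890 (mod 4689)
2763^64 ≡ 1890^2 = 3572100 ≡ 3771 (mod 4689)
2763^128 ≡ 3771^2 = 14220441 ≡ 3393 (mod 4689)
2763^256 ≡ 3393^2 = 11512449 ≡ 954 (mod 4689)
2763^512 ≡ 954^2 = 910116 ≡ 450 (mod 4689)
2763^1024 ≡ 450^2 = 202500 ≡ 873 (mod 4689)
2763^1344 = 2763^1024 × 2763^256 × 2763^64 ≡ 873 × 954 × 3771 (mod 4689).
Accumulate the product:
873 × 954 = 832842 ≡ 2889
2889 × 3771 = 10894419 ≡ 1872

1872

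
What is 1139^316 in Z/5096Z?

625

Compute successive squares:
1139^1 ≡ 1139 (mod 5096)
1139^2 ≡ 1139^2 = 1297321 ≡ 2937 (mod 5096)
1139^4 ≡ 2937^2 = 8625969 ≡ 3537 (mod 5096)
1139^8 ≡ 3537^2 = 12510369 ≡ 4785 (mod 5096)
1139^16 ≡ 4785^2 = 22896225 ≡ 4993 (mod 5096)
1139^32 ≡ 4993^2 = 24930049 ≡ 417 (mod 5096)
1139^64 ≡ 417^2 = 173889 ≡ 625 (mod 5096)
1139^128 ≡ 625^2 = 390625 ≡ 3329 (mod 5096)
1139^256 ≡ 3329^2 = 11082241 ≡ 3537 (mod 5096)
1139^316 = 1139^256 × 1139^32 × 1139^16 × 1139^8 × 1139^4 ≡ 3537 × 417 × 4993 × 4785 × 3537 (mod 5096).
Accumulate the product:
3537 × 417 = 1474929 ≡ 2185
2185 × 4993 = 10909705 ≡ 4265
4265 × 4785 = 20408025 ≡ 3641
3641 × 3537 = 12878217 ≡ 625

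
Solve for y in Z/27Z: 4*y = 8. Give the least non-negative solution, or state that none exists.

gcd(4, 27) = 1, so a unique solution mod 27 exists.
4⁻¹ ≡ 7 (mod 27).
y ≡ 7*8 ≡ 2 (mod 27).

2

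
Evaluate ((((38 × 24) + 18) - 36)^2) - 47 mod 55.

38 × 24 = 912 ≡ 32 (mod 55)
32 + 18 = 50
50 - 36 = 14
(14)^2 ≡ 31 (mod 55)
31 - 47 = -16 ≡ 39 (mod 55)

39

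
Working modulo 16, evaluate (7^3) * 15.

(7)^3 ≡ 7 (mod 16)
7 * 15 = 105 ≡ 9 (mod 16)

9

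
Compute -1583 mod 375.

292

-1583 = -5×375 + 292, so -1583 ≡ 292 (mod 375).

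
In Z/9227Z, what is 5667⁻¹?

Apply the Euclidean algorithm and back-substitute:
9227 = 1*5667 + 3560
5667 = 1*3560 + 2107
3560 = 1*2107 + 1453
2107 = 1*1453 + 654
1453 = 2*654 + 145
654 = 4*145 + 74
145 = 1*74 + 71
74 = 1*71 + 3
71 = 23*3 + 2
3 = 1*2 + 1
2 = 2*1 + 0
gcd(5667, 9227) = 1, so the inverse exists.
Back-substitute for 1:
1 = 1*3 − 1*2
  = −1*71 + 24*3
  = 24*74 − 25*71
  = −25*145 + 49*74
  = 49*654 − 221*145
  = −221*1453 + 491*654
  = 491*2107 − 712*1453
  = −712*3560 + 1203*2107
  = 1203*5667 − 1915*3560
  = −1915*9227 + 3118*5667
So 5667⁻¹ ≡ 3118 (mod 9227).

3118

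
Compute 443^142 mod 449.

78

142 in binary is 10001110, i.e. 142 = 128 + 8 + 4 + 2.
443^1 ≡ 443 (mod 449)
443^2 ≡ 443^2 = 196249 ≡ 36 (mod 449)
443^4 ≡ 36^2 = 1296 ≡ 398 (mod 449)
443^8 ≡ 398^2 = 158404 ≡ 356 (mod 449)
443^16 ≡ 356^2 = 126736 ≡ 118 (mod 449)
443^32 ≡ 118^2 = 13924 ≡ 5 (mod 449)
443^64 ≡ 5^2 = 25 (mod 449)
443^128 ≡ 25^2 = 625 ≡ 176 (mod 449)
443^142 = 443^128 · 443^8 · 443^4 · 443^2 ≡ 176 · 356 · 398 · 36 (mod 449).
Accumulate the product:
176 · 356 = 62656 ≡ 245
245 · 398 = 97510 ≡ 77
77 · 36 = 2772 ≡ 78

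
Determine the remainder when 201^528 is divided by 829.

By square-and-multiply:
528 in binary is 1000010000, i.e. 528 = 512 + 16.
201^1 ≡ 201 (mod 829)
201^2 ≡ 201^2 = 40401 ≡ 609 (mod 829)
201^4 ≡ 609^2 = 370881 ≡ 318 (mod 829)
201^8 ≡ 318^2 = 101124 ≡ 815 (mod 829)
201^16 ≡ 815^2 = 664225 ≡ 196 (mod 829)
201^32 ≡ 196^2 = 38416 ≡ 282 (mod 829)
201^64 ≡ 282^2 = 79524 ≡ 769 (mod 829)
201^128 ≡ 769^2 = 591361 ≡ 284 (mod 829)
201^256 ≡ 284^2 = 80656 ≡ 243 (mod 829)
201^512 ≡ 243^2 = 59049 ≡ 190 (mod 829)
201^528 = 201^512 × 201^16 ≡ 190 × 196 (mod 829).
190 × 196 = 37240 ≡ 764 (mod 829).

764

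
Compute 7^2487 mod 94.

Using repeated squaring:
7^1 ≡ 7 (mod 94)
7^2 ≡ 7^2 = 49 (mod 94)
7^4 ≡ 49^2 = 2401 ≡ 51 (mod 94)
7^8 ≡ 51^2 = 2601 ≡ 63 (mod 94)
7^16 ≡ 63^2 = 3969 ≡ 21 (mod 94)
7^32 ≡ 21^2 = 441 ≡ 65 (mod 94)
7^64 ≡ 65^2 = 4225 ≡ 89 (mod 94)
7^128 ≡ 89^2 = 7921 ≡ 25 (mod 94)
7^256 ≡ 25^2 = 625 ≡ 61 (mod 94)
7^512 ≡ 61^2 = 3721 ≡ 55 (mod 94)
7^1024 ≡ 55^2 = 3025 ≡ 17 (mod 94)
7^2048 ≡ 17^2 = 289 ≡ 7 (mod 94)
7^2487 = 7^2048 · 7^256 · 7^128 · 7^32 · 7^16 · 7^4 · 7^2 · 7^1 ≡ 7 · 61 · 25 · 65 · 21 · 51 · 49 · 7 (mod 94).
Accumulate the product:
7 · 61 = 427 ≡ 51
51 · 25 = 1275 ≡ 53
53 · 65 = 3445 ≡ 61
61 · 21 = 1281 ≡ 59
59 · 51 = 3009 ≡ 1
1 · 49 = 49
49 · 7 = 343 ≡ 61

61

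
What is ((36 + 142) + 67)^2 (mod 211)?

101

36 + 142 = 178
178 + 67 = 245 ≡ 34 (mod 211)
(34)^2 ≡ 101 (mod 211)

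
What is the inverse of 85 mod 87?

43

By the extended Euclidean algorithm:
87 = 1·85 + 2
85 = 42·2 + 1
2 = 2·1 + 0
gcd(85, 87) = 1, so the inverse exists.
Back-substitute for 1:
1 = 1·85 − 42·2
  = −42·87 + 43·85
So 85⁻¹ ≡ 43 (mod 87).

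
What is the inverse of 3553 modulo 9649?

9649 = 2×3553 + 2543
3553 = 1×2543 + 1010
2543 = 2×1010 + 523
1010 = 1×523 + 487
523 = 1×487 + 36
487 = 13×36 + 19
36 = 1×19 + 17
19 = 1×17 + 2
17 = 8×2 + 1
2 = 2×1 + 0
gcd(3553, 9649) = 1, so the inverse exists.
Back-substitute for 1:
1 = 1×17 − 8×2
  = −8×19 + 9×17
  = 9×36 − 17×19
  = −17×487 + 230×36
  = 230×523 − 247×487
  = −247×1010 + 477×523
  = 477×2543 − 1201×1010
  = −1201×3553 + 1678×2543
  = 1678×9649 − 4557×3553
So 3553⁻¹ ≡ −4557 ≡ 5092 (mod 9649).

5092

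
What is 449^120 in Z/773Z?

By square-and-multiply:
120 in binary is 1111000, i.e. 120 = 64 + 32 + 16 + 8.
449^1 ≡ 449 (mod 773)
449^2 ≡ 449^2 = 201601 ≡ 621 (mod 773)
449^4 ≡ 621^2 = 385641 ≡ 687 (mod 773)
449^8 ≡ 687^2 = 471969 ≡ 439 (mod 773)
449^16 ≡ 439^2 = 192721 ≡ 244 (mod 773)
449^32 ≡ 244^2 = 59536 ≡ 15 (mod 773)
449^64 ≡ 15^2 = 225 (mod 773)
449^120 = 449^64 * 449^32 * 449^16 * 449^8 ≡ 225 * 15 * 244 * 439 (mod 773).
Accumulate the product:
225 * 15 = 3375 ≡ 283
283 * 244 = 69052 ≡ 255
255 * 439 = 111945 ≡ 633

633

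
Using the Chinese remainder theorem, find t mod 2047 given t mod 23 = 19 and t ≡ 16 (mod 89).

1974

23⁻¹ mod 89: 23*31 ≡ 1 (mod 89), so 23⁻¹ ≡ 31.
t = 19 + 23*((16 − 19)*31 mod 89) = 19 + 23*85 = 1974.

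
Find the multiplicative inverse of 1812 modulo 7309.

5272

7309 = 4·1812 + 61
1812 = 29·61 + 43
61 = 1·43 + 18
43 = 2·18 + 7
18 = 2·7 + 4
7 = 1·4 + 3
4 = 1·3 + 1
3 = 3·1 + 0
gcd(1812, 7309) = 1, so the inverse exists.
Bézout: 1 = 505·7309 − 2037·1812.
So 1812⁻¹ ≡ −2037 ≡ 5272 (mod 7309).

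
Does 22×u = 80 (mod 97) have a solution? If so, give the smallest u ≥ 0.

gcd(22, 97) = 1, so a unique solution mod 97 exists.
22⁻¹ ≡ 75 (mod 97).
u ≡ 75×80 ≡ 83 (mod 97).

83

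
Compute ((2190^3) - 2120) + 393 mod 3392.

377

(2190)^3 ≡ 2104 (mod 3392)
2104 - 2120 = -16 ≡ 3376 (mod 3392)
3376 + 393 = 3769 ≡ 377 (mod 3392)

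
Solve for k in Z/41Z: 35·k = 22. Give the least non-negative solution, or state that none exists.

gcd(35, 41) = 1, so a unique solution mod 41 exists.
35⁻¹ ≡ 34 (mod 41).
k ≡ 34·22 ≡ 10 (mod 41).

10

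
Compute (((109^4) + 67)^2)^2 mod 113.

109

(109)^4 ≡ 30 (mod 113)
30 + 67 = 97
(97)^2 ≡ 30 (mod 113)
(30)^2 ≡ 109 (mod 113)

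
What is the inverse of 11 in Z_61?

50

Run the extended Euclidean algorithm:
61 = 5*11 + 6
11 = 1*6 + 5
6 = 1*5 + 1
5 = 5*1 + 0
gcd(11, 61) = 1, so the inverse exists.
Bézout: 1 = 2*61 − 11*11.
So 11⁻¹ ≡ −11 ≡ 50 (mod 61).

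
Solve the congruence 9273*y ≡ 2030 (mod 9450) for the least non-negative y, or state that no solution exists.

no solution

gcd(9273, 9450) = 3, and 3 does not divide 2030.
So the congruence has no solution.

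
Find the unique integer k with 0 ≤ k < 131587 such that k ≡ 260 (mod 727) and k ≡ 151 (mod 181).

727⁻¹ mod 181: 727·121 ≡ 1 (mod 181), so 727⁻¹ ≡ 121.
k = 260 + 727·((151 − 260)·121 mod 181) = 260 + 727·24 = 17708.

17708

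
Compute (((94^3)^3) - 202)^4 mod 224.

(94)^3 ≡ 216 (mod 224)
(216)^3 ≡ 160 (mod 224)
160 - 202 = -42 ≡ 182 (mod 224)
(182)^4 ≡ 112 (mod 224)

112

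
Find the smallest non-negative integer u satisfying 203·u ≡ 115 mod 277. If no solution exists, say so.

gcd(203, 277) = 1, so a unique solution mod 277 exists.
203⁻¹ ≡ 131 (mod 277).
u ≡ 131·115 ≡ 107 (mod 277).

107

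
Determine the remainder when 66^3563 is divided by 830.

66^1 ≡ 66 (mod 830)
66^2 ≡ 66^2 = 4356 ≡ 206 (mod 830)
66^4 ≡ 206^2 = 42436 ≡ 106 (mod 830)
66^8 ≡ 106^2 = 11236 ≡ 446 (mod 830)
66^16 ≡ 446^2 = 198916 ≡ 546 (mod 830)
66^32 ≡ 546^2 = 298116 ≡ 146 (mod 830)
66^64 ≡ 146^2 = 21316 ≡ 566 (mod 830)
66^128 ≡ 566^2 = 320356 ≡ 806 (mod 830)
66^256 ≡ 806^2 = 649636 ≡ 576 (mod 830)
66^512 ≡ 576^2 = 331776 ≡ 606 (mod 830)
66^1024 ≡ 606^2 = 367236 ≡ 376 (mod 830)
66^2048 ≡ 376^2 = 141376 ≡ 276 (mod 830)
66^3563 = 66^2048 · 66^1024 · 66^256 · 66^128 · 66^64 · 66^32 · 66^8 · 66^2 · 66^1 ≡ 276 · 376 · 576 · 806 · 566 · 146 · 446 · 206 · 66 (mod 830).
Accumulate the product:
276 · 376 = 103776 ≡ 26
26 · 576 = 14976 ≡ 36
36 · 806 = 29016 ≡ 796
796 · 566 = 450536 ≡ 676
676 · 146 = 98696 ≡ 756
756 · 446 = 337176 ≡ 196
196 · 206 = 40376 ≡ 536
536 · 66 = 35376 ≡ 516

516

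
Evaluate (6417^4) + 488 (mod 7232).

(6417)^4 ≡ 1025 (mod 7232)
1025 + 488 = 1513

1513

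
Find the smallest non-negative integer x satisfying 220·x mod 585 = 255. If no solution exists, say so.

gcd(220, 585) = 5, and 5 | 255, so solutions exist.
Divide through by 5: 44·x = 51 (mod 117).
44⁻¹ ≡ 8 (mod 117).
x ≡ 8·51 ≡ 57 (mod 117).
The smallest non-negative solution is x = 57.

57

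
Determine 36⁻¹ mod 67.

67 = 1×36 + 31
36 = 1×31 + 5
31 = 6×5 + 1
5 = 5×1 + 0
gcd(36, 67) = 1, so the inverse exists.
Back-substitute for 1:
1 = 1×31 − 6×5
  = −6×36 + 7×31
  = 7×67 − 13×36
So 36⁻¹ ≡ −13 ≡ 54 (mod 67).

54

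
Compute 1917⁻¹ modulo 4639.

Apply the Euclidean algorithm and back-substitute:
4639 = 2·1917 + 805
1917 = 2·805 + 307
805 = 2·307 + 191
307 = 1·191 + 116
191 = 1·116 + 75
116 = 1·75 + 41
75 = 1·41 + 34
41 = 1·34 + 7
34 = 4·7 + 6
7 = 1·6 + 1
6 = 6·1 + 0
gcd(1917, 4639) = 1, so the inverse exists.
Bézout: 1 = −281·4639 + 680·1917.
So 1917⁻¹ ≡ 680 (mod 4639).

680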